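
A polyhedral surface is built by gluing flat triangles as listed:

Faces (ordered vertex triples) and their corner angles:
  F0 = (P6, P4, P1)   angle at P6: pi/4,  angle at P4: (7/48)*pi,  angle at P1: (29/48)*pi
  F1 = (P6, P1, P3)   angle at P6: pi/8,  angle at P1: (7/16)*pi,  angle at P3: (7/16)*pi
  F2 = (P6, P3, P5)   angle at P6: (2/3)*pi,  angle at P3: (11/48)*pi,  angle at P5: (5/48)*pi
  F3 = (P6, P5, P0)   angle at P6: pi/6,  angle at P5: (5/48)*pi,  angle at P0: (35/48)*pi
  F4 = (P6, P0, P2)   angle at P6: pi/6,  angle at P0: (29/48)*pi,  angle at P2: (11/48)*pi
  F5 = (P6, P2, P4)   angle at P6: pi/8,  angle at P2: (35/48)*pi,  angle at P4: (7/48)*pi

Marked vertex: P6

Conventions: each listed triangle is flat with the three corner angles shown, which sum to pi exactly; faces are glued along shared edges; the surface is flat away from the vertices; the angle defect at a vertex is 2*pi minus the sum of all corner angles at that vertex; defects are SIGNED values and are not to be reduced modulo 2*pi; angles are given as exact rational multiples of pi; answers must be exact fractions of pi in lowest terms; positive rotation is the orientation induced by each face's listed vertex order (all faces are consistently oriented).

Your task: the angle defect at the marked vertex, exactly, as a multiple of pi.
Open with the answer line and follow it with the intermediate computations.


Answer: defect(P6) = pi/2

Sum of corner angles at P6: (3/2)*pi
defect = 2*pi - (3/2)*pi


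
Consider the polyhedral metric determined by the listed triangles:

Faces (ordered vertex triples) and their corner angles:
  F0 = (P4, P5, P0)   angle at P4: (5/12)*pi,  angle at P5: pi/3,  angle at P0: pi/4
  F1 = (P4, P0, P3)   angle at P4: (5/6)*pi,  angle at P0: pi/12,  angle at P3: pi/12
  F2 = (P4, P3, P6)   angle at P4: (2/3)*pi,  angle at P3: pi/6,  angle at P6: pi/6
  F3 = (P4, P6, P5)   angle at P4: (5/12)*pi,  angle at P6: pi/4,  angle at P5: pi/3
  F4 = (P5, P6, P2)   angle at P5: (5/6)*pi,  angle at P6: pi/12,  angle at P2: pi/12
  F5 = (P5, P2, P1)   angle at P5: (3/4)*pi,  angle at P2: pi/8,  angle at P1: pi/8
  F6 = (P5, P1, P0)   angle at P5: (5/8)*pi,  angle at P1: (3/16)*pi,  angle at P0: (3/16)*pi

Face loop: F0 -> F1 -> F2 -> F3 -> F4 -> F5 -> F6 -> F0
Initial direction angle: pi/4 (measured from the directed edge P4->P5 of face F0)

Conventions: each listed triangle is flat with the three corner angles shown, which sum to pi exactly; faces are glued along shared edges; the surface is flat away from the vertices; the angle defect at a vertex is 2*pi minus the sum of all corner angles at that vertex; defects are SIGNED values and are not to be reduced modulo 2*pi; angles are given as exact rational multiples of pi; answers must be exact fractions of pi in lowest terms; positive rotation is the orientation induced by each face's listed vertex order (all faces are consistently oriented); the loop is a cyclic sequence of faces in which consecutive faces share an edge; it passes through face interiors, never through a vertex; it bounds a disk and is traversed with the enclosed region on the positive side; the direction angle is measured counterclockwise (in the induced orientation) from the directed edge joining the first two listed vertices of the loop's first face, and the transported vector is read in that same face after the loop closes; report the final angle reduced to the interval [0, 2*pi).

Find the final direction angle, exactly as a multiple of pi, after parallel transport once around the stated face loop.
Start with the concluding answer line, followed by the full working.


Answer: final direction angle = (25/24)*pi

enclosed vertex P4: corner angles sum to (7/3)*pi, defect = 2*pi - (7/3)*pi = -pi/3
enclosed vertex P5: corner angles sum to (23/8)*pi, defect = 2*pi - (23/8)*pi = (-7/8)*pi
transport around the loop rotates by the sum of enclosed defects; add to the initial angle mod 2*pi
final angle = pi/4 - (29/24)*pi = (25/24)*pi (mod 2*pi)


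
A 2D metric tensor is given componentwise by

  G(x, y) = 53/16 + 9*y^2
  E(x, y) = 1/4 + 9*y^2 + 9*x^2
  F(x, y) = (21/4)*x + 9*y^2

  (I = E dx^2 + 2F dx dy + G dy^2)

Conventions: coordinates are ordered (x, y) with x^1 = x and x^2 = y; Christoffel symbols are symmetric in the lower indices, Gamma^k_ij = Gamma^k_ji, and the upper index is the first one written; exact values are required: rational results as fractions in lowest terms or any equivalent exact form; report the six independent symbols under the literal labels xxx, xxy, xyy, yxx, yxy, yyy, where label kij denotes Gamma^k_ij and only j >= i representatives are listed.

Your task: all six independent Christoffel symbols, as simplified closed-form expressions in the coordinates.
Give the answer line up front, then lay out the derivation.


Answer: Gamma_xxx = (5184*x*y^2 + 3024*x*y + 144*x + 5184*y^3 - 3024*y^2)/(5184*x^2*y^2 + 144*x^2 - 6048*x*y^2 + 2052*y^2 + 53), Gamma_xxy = (5184*y^3 + 1908*y)/(5184*x^2*y^2 + 144*x^2 - 6048*x*y^2 + 2052*y^2 + 53), Gamma_xyy = (-3024*x*y + 5184*y^3 + 3816*y)/(5184*x^2*y^2 + 144*x^2 - 6048*x*y^2 + 2052*y^2 + 53), Gamma_yxx = (-5184*x^2*y - 5184*x*y^2 - 5184*y^3 + 3024*y^2 - 144*y + 84)/(5184*x^2*y^2 + 144*x^2 - 6048*x*y^2 + 2052*y^2 + 53), Gamma_yxy = (-3024*x*y - 5184*y^3)/(5184*x^2*y^2 + 144*x^2 - 6048*x*y^2 + 2052*y^2 + 53), Gamma_yyy = (5184*x^2*y - 6048*x*y - 5184*y^3 + 144*y)/(5184*x^2*y^2 + 144*x^2 - 6048*x*y^2 + 2052*y^2 + 53)

E = 1/4 + 9*y^2 + 9*x^2; F = (21/4)*x + 9*y^2; G = 53/16 + 9*y^2
Gamma^k_ij = (1/2) g^{kl} (d_i g_jl + d_j g_il - d_l g_ij), with g^inv = (1/(EG-F^2)) [[G, -F], [-F, E]]
first partials: E_x = 18*x, E_y = 18*y, F_x = 21/4, F_y = 18*y, G_x = 0, G_y = 18*y
D = EG - F^2 = 53/64 + (513/16)*y^2 + (9/4)*x^2 - (189/2)*x*y^2 + 81*x^2*y^2
expanded: Gamma^x_xx = (G E_x - 2F F_x + F E_y)/(2D), Gamma^x_xy = (G E_y - F G_x)/(2D), Gamma^x_yy = (2G F_y - G G_x - F G_y)/(2D), Gamma^y_xx = (2E F_x - E E_y - F E_x)/(2D), Gamma^y_xy = (E G_x - F E_y)/(2D), Gamma^y_yy = (E G_y - 2F F_y + F G_x)/(2D); substitute and cancel common factors


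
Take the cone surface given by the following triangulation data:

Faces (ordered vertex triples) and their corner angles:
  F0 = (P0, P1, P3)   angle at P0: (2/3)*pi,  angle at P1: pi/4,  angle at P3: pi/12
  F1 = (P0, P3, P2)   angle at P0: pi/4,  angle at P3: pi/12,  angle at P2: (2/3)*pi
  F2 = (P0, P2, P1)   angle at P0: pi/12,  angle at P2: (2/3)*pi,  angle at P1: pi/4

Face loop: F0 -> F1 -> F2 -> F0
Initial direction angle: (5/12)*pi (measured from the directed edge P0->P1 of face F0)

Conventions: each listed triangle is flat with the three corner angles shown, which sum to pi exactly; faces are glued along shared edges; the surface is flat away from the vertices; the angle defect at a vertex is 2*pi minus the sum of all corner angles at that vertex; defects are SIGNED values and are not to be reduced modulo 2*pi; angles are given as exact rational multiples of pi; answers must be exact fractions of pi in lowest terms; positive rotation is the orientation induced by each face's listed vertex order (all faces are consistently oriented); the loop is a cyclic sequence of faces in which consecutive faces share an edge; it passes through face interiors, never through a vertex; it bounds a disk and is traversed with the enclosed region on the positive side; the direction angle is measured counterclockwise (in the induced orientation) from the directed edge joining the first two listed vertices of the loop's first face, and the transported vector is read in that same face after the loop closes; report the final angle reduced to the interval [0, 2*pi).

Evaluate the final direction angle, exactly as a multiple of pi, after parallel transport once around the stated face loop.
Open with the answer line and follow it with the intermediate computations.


Answer: final direction angle = (17/12)*pi

enclosed vertex P0: corner angles sum to pi, defect = 2*pi - pi = pi
transport around the loop rotates by the sum of enclosed defects; add to the initial angle mod 2*pi
final angle = (5/12)*pi + pi = (17/12)*pi (mod 2*pi)


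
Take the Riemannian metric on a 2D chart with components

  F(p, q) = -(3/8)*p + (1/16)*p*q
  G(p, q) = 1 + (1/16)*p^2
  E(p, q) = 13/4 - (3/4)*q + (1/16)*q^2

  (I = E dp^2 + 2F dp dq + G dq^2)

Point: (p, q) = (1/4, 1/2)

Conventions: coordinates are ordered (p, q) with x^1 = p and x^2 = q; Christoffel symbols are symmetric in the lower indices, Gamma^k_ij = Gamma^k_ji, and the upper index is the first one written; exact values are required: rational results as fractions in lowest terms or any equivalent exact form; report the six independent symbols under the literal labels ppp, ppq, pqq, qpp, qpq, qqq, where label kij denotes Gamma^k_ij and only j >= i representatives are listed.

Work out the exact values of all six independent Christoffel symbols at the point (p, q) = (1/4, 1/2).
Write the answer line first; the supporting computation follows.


Answer: Gamma_ppp = 0, Gamma_ppq = -88/741, Gamma_pqq = 0, Gamma_qpp = 0, Gamma_qpq = 4/741, Gamma_qqq = 0

E = 185/64, F = -11/128, G = 257/256 at the point
E_p = 0, E_q = -11/16, F_p = -11/32, F_q = 1/64, G_p = 1/32, G_q = 0
EG - F^2 = 741/256;  g^inv = (256/741) * [[257/256, 11/128], [11/128, 185/64]]
first-kind symbols [ij,l] = (1/2)(d_i g_jl + d_j g_il - d_l g_ij): [pp,p] = E_p/2 = 0, [pp,q] = F_p - E_q/2 = 0, [pq,p] = E_q/2 = -11/32, [pq,q] = G_p/2 = 1/64, [qq,p] = F_q - G_p/2 = 0, [qq,q] = G_q/2 = 0
Gamma^p_ij = (G*[ij,p] - F*[ij,q])/(EG - F^2), Gamma^q_ij = (E*[ij,q] - F*[ij,p])/(EG - F^2)


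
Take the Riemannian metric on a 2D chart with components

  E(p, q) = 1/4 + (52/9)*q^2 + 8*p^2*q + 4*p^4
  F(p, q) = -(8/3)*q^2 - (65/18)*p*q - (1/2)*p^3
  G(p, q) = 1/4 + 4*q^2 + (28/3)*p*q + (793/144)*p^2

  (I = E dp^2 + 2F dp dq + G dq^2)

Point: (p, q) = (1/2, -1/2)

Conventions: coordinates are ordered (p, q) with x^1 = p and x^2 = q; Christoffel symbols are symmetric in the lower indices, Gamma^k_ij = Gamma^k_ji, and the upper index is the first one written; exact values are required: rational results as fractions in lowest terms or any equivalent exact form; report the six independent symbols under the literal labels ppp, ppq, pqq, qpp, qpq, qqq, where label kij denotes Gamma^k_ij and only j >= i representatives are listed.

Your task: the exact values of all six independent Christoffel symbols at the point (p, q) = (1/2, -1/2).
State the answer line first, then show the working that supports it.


Answer: Gamma_ppp = -18034/5121, Gamma_ppq = -26009/10242, Gamma_pqq = 11863/40968, Gamma_qpp = 68608/5121, Gamma_qpq = 15028/5121, Gamma_qqq = 9881/10242

E = 17/18, F = 25/144, G = 169/576 at the point
E_p = -2, E_q = -34/9, F_p = 103/72, F_q = 31/36, G_p = 121/144, G_q = 2/3
EG - F^2 = 569/2304;  g^inv = (2304/569) * [[169/576, -25/144], [-25/144, 17/18]]
first-kind symbols [ij,l] = (1/2)(d_i g_jl + d_j g_il - d_l g_ij): [pp,p] = E_p/2 = -1, [pp,q] = F_p - E_q/2 = 239/72, [pq,p] = E_q/2 = -17/9, [pq,q] = G_p/2 = 121/288, [qq,p] = F_q - G_p/2 = 127/288, [qq,q] = G_q/2 = 1/3
Gamma^p_ij = (G*[ij,p] - F*[ij,q])/(EG - F^2), Gamma^q_ij = (E*[ij,q] - F*[ij,p])/(EG - F^2)


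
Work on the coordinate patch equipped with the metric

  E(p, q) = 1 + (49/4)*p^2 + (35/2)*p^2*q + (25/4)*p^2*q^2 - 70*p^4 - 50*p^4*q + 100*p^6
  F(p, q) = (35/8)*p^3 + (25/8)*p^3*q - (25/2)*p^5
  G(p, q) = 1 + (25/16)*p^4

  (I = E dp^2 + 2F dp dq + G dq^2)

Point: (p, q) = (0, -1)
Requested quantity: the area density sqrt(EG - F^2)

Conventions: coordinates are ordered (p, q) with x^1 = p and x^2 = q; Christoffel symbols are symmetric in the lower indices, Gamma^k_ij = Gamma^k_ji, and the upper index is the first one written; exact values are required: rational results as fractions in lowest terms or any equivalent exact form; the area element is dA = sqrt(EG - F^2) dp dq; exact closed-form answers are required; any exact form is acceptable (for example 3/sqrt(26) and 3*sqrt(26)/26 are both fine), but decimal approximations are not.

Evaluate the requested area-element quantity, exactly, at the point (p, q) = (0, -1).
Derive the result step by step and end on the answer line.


E = 1, F = 0, G = 1; EG - F^2 = 1

Answer: sqrt(EG - F^2) = 1


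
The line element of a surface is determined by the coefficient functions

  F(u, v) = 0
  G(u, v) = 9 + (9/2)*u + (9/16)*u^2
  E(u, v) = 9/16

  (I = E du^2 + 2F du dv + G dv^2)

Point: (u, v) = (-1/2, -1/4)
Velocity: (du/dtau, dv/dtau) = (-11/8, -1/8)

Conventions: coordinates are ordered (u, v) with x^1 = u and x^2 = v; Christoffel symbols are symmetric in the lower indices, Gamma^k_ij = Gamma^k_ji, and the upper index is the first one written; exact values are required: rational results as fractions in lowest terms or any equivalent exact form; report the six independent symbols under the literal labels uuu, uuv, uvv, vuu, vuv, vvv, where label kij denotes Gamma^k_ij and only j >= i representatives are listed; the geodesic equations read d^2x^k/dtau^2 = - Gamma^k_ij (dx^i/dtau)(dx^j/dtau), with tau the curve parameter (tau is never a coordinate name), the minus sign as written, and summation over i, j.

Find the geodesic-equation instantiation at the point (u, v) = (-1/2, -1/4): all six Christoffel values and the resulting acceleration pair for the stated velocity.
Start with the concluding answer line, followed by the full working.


Answer: Gamma_uuu = 0, Gamma_uuv = 0, Gamma_uvv = -7/2, Gamma_vuu = 0, Gamma_vuv = 2/7, Gamma_vvv = 0; accelerations (d^2u/dtau^2, d^2v/dtau^2) = (7/128, -11/112)

E = 9/16, F = 0, G = 441/64 at the point
E_u = 0, E_v = 0, F_u = 0, F_v = 0, G_u = 63/16, G_v = 0
EG - F^2 = 3969/1024;  g^inv = (1024/3969) * [[441/64, 0], [0, 9/16]]
first-kind symbols [ij,l] = (1/2)(d_i g_jl + d_j g_il - d_l g_ij): [uu,u] = E_u/2 = 0, [uu,v] = F_u - E_v/2 = 0, [uv,u] = E_v/2 = 0, [uv,v] = G_u/2 = 63/32, [vv,u] = F_v - G_u/2 = -63/32, [vv,v] = G_v/2 = 0
Gamma^u_ij = (G*[ij,u] - F*[ij,v])/(EG - F^2), Gamma^v_ij = (E*[ij,v] - F*[ij,u])/(EG - F^2)
Gamma_uuu = 0, Gamma_uuv = 0, Gamma_uvv = -7/2, Gamma_vuu = 0, Gamma_vuv = 2/7, Gamma_vvv = 0
d^2u/dtau^2 = -(Gamma_uuu*(-11/8)^2 + 2*Gamma_uuv*(-11/8)*(-1/8) + Gamma_uvv*(-1/8)^2) = 7/128
d^2v/dtau^2 = -(Gamma_vuu*(-11/8)^2 + 2*Gamma_vuv*(-11/8)*(-1/8) + Gamma_vvv*(-1/8)^2) = -11/112


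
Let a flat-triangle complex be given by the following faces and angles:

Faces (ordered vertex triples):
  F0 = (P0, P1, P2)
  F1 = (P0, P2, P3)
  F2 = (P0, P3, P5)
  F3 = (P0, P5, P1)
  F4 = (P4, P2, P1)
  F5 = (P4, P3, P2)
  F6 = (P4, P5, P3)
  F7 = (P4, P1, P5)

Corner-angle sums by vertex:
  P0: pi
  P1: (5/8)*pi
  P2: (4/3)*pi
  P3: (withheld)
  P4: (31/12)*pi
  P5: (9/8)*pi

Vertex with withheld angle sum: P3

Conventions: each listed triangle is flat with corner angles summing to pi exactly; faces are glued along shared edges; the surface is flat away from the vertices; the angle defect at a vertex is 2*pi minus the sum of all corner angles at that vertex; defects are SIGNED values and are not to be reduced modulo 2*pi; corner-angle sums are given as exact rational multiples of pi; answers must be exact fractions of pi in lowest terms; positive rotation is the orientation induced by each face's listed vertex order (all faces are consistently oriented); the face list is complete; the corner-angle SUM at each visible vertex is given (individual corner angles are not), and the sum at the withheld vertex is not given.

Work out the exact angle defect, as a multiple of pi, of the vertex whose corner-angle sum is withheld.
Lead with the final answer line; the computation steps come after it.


Answer: defect(P3) = (2/3)*pi

V = 6, E = 12, F = 8; chi = V - E + F = 2
Gauss-Bonnet: total defect = 2*pi*chi = 4*pi; visible defects sum to (10/3)*pi


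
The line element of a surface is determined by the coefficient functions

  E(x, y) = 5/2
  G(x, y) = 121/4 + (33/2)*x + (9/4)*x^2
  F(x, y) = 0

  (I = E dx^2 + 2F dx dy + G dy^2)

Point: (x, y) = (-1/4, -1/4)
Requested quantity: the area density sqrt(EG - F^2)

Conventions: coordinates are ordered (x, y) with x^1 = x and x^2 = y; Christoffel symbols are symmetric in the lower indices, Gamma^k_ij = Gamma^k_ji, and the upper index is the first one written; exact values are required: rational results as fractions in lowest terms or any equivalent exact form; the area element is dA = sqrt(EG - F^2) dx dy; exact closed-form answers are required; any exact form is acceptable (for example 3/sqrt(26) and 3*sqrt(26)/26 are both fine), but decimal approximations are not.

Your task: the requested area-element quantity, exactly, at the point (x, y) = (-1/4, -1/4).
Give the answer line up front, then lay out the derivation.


Answer: sqrt(EG - F^2) = 41*sqrt(10)/16

E = 5/2, F = 0, G = 1681/64; EG - F^2 = 8405/128


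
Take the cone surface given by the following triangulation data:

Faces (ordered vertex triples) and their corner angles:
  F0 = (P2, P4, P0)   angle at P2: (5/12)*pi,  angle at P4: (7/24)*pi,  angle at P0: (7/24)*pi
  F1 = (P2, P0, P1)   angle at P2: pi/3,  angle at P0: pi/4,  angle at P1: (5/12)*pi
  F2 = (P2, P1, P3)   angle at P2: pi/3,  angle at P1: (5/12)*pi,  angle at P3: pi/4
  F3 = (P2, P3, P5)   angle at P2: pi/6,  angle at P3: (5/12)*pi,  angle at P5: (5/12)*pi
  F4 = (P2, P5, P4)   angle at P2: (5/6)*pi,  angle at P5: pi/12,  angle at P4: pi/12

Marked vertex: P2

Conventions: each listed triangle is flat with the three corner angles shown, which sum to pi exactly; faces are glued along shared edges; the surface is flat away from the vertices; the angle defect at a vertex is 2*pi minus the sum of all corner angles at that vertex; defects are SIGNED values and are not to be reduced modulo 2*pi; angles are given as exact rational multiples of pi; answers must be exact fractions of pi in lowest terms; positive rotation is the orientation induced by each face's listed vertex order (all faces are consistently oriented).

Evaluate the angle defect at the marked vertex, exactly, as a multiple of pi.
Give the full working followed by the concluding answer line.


Sum of corner angles at P2: (25/12)*pi
defect = 2*pi - (25/12)*pi

Answer: defect(P2) = -pi/12


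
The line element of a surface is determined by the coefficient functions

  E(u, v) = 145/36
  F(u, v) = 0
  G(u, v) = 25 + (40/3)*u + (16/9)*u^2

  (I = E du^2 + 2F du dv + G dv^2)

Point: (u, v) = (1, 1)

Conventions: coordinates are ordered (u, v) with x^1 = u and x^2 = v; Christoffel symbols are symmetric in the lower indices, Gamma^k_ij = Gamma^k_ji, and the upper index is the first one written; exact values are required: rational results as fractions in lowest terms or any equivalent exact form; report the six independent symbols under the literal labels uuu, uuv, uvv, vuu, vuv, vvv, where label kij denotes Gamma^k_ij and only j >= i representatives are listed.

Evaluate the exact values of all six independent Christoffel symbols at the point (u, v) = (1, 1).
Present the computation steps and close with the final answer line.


E = 145/36, F = 0, G = 361/9 at the point
E_u = 0, E_v = 0, F_u = 0, F_v = 0, G_u = 152/9, G_v = 0
EG - F^2 = 52345/324;  g^inv = (324/52345) * [[361/9, 0], [0, 145/36]]
first-kind symbols [ij,l] = (1/2)(d_i g_jl + d_j g_il - d_l g_ij): [uu,u] = E_u/2 = 0, [uu,v] = F_u - E_v/2 = 0, [uv,u] = E_v/2 = 0, [uv,v] = G_u/2 = 76/9, [vv,u] = F_v - G_u/2 = -76/9, [vv,v] = G_v/2 = 0
Gamma^u_ij = (G*[ij,u] - F*[ij,v])/(EG - F^2), Gamma^v_ij = (E*[ij,v] - F*[ij,u])/(EG - F^2)

Answer: Gamma_uuu = 0, Gamma_uuv = 0, Gamma_uvv = -304/145, Gamma_vuu = 0, Gamma_vuv = 4/19, Gamma_vvv = 0


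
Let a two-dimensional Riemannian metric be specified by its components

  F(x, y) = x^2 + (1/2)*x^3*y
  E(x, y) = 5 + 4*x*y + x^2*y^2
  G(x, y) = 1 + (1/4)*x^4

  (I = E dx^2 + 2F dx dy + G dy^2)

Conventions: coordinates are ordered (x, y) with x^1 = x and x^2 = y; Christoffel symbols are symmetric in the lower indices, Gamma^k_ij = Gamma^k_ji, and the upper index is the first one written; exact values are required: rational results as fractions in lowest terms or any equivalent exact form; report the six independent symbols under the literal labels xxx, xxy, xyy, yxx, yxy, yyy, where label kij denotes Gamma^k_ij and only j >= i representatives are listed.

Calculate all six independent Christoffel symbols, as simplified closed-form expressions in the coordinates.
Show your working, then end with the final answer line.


E = 5 + 4*x*y + x^2*y^2; F = x^2 + (1/2)*x^3*y; G = 1 + (1/4)*x^4
Gamma^k_ij = (1/2) g^{kl} (d_i g_jl + d_j g_il - d_l g_ij), with g^inv = (1/(EG-F^2)) [[G, -F], [-F, E]]
first partials: E_x = 4*y + 2*x*y^2, E_y = 4*x + 2*x^2*y, F_x = 2*x + (3/2)*x^2*y, F_y = (1/2)*x^3, G_x = x^3, G_y = 0
D = EG - F^2 = 5 + 4*x*y + x^2*y^2 + (1/4)*x^4
expanded: Gamma^x_xx = (G E_x - 2F F_x + F E_y)/(2D), Gamma^x_xy = (G E_y - F G_x)/(2D), Gamma^x_yy = (2G F_y - G G_x - F G_y)/(2D), Gamma^y_xx = (2E F_x - E E_y - F E_x)/(2D), Gamma^y_xy = (E G_x - F E_y)/(2D), Gamma^y_yy = (E G_y - 2F F_y + F G_x)/(2D); substitute and cancel common factors

Answer: Gamma_xxx = (4*x*y^2 + 8*y)/(x^4 + 4*x^2*y^2 + 16*x*y + 20), Gamma_xxy = (4*x^2*y + 8*x)/(x^4 + 4*x^2*y^2 + 16*x*y + 20), Gamma_xyy = 0, Gamma_yxx = 2*x^2*y/(x^4 + 4*x^2*y^2 + 16*x*y + 20), Gamma_yxy = 2*x^3/(x^4 + 4*x^2*y^2 + 16*x*y + 20), Gamma_yyy = 0


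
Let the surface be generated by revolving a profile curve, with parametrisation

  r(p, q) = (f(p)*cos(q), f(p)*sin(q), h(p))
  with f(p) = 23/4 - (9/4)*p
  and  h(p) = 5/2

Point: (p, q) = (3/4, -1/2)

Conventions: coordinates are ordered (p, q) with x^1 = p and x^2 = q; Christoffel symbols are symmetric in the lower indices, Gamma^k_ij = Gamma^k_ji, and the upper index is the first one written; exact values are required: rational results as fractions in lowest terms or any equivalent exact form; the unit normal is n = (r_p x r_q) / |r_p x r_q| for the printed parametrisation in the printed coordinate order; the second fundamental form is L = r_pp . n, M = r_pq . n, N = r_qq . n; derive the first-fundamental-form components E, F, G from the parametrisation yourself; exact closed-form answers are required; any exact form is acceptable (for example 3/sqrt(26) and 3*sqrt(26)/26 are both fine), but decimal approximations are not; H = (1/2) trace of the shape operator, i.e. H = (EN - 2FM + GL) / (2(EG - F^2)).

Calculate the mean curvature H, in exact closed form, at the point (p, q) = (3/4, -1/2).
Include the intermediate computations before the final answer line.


f = 65/16, f' = -9/4, f'' = 0, h' = 0, h'' = 0
E = 81/16, F = 0, G = 4225/256; answer radicand W^2 = 81/16
unnormalised second-form numerators: l = 0, m = 0, n = 0; L = l/sqrt(81/16), and similarly M = m/sqrt(W^2), N = n/sqrt(W^2)
H = (E*n - 2*F*m + G*l) / (2*(EG - F^2)*sqrt(W^2)); E*n - 2*F*m + G*l = 0, EG - F^2 = 342225/4096, so H = (0)/sqrt(81/16)

Answer: H = 0


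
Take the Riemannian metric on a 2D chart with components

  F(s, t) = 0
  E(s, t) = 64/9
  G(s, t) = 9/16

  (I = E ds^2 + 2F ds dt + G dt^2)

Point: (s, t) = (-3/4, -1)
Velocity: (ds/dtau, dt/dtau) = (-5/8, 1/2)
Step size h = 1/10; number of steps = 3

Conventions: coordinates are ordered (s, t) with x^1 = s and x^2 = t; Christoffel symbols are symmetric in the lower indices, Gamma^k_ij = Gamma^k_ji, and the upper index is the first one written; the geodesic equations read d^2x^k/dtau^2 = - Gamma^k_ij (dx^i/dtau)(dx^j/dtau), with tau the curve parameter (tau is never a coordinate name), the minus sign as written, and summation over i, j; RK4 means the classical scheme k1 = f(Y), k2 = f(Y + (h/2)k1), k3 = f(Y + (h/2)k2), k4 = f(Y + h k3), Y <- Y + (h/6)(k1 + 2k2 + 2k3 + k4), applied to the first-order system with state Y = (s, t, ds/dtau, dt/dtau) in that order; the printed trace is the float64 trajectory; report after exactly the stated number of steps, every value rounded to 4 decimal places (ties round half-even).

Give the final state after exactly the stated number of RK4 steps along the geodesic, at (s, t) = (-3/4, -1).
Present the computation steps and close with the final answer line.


f(Y) = (ds/dtau, dt/dtau, -Gamma^s_ij Y'^i Y'^j, -Gamma^t_ij Y'^i Y'^j) with the Gammas evaluated at the stage position; h = 0.100000; intermediate values shown to 6 dp
step 0: s = -0.7500, t = -1.0000, ds/dtau = -0.6250, dt/dtau = 0.5000
step 1:
  k1: at (s, t) = (-0.750000, -1.000000), (ds/dtau, dt/dtau) = (-0.625000, 0.500000); Gamma_sss = 0.000000, Gamma_sst = 0.000000, Gamma_stt = 0.000000, Gamma_tss = 0.000000, Gamma_tst = 0.000000, Gamma_ttt = 0.000000; k1 = (-0.625000, 0.500000, 0.000000, 0.000000)
  k2: at (s, t) = (-0.781250, -0.975000), (ds/dtau, dt/dtau) = (-0.625000, 0.500000); Gamma_sss = 0.000000, Gamma_sst = 0.000000, Gamma_stt = 0.000000, Gamma_tss = 0.000000, Gamma_tst = 0.000000, Gamma_ttt = 0.000000; k2 = (-0.625000, 0.500000, 0.000000, 0.000000)
  k3: at (s, t) = (-0.781250, -0.975000), (ds/dtau, dt/dtau) = (-0.625000, 0.500000); Gamma_sss = 0.000000, Gamma_sst = 0.000000, Gamma_stt = 0.000000, Gamma_tss = 0.000000, Gamma_tst = 0.000000, Gamma_ttt = 0.000000; k3 = (-0.625000, 0.500000, 0.000000, 0.000000)
  k4: at (s, t) = (-0.812500, -0.950000), (ds/dtau, dt/dtau) = (-0.625000, 0.500000); Gamma_sss = 0.000000, Gamma_sst = 0.000000, Gamma_stt = 0.000000, Gamma_tss = 0.000000, Gamma_tst = 0.000000, Gamma_ttt = 0.000000; k4 = (-0.625000, 0.500000, 0.000000, 0.000000)
  Y <- Y + (h/6)(k1 + 2k2 + 2k3 + k4): s = -0.8125, t = -0.9500, ds/dtau = -0.6250, dt/dtau = 0.5000
step 2:
  k1: at (s, t) = (-0.812500, -0.950000), (ds/dtau, dt/dtau) = (-0.625000, 0.500000); Gamma_sss = 0.000000, Gamma_sst = 0.000000, Gamma_stt = 0.000000, Gamma_tss = 0.000000, Gamma_tst = 0.000000, Gamma_ttt = 0.000000; k1 = (-0.625000, 0.500000, 0.000000, 0.000000)
  k2: at (s, t) = (-0.843750, -0.925000), (ds/dtau, dt/dtau) = (-0.625000, 0.500000); Gamma_sss = 0.000000, Gamma_sst = 0.000000, Gamma_stt = 0.000000, Gamma_tss = 0.000000, Gamma_tst = 0.000000, Gamma_ttt = 0.000000; k2 = (-0.625000, 0.500000, 0.000000, 0.000000)
  k3: at (s, t) = (-0.843750, -0.925000), (ds/dtau, dt/dtau) = (-0.625000, 0.500000); Gamma_sss = 0.000000, Gamma_sst = 0.000000, Gamma_stt = 0.000000, Gamma_tss = 0.000000, Gamma_tst = 0.000000, Gamma_ttt = 0.000000; k3 = (-0.625000, 0.500000, 0.000000, 0.000000)
  k4: at (s, t) = (-0.875000, -0.900000), (ds/dtau, dt/dtau) = (-0.625000, 0.500000); Gamma_sss = 0.000000, Gamma_sst = 0.000000, Gamma_stt = 0.000000, Gamma_tss = 0.000000, Gamma_tst = 0.000000, Gamma_ttt = 0.000000; k4 = (-0.625000, 0.500000, 0.000000, 0.000000)
  Y <- Y + (h/6)(k1 + 2k2 + 2k3 + k4): s = -0.8750, t = -0.9000, ds/dtau = -0.6250, dt/dtau = 0.5000
step 3:
  k1: at (s, t) = (-0.875000, -0.900000), (ds/dtau, dt/dtau) = (-0.625000, 0.500000); Gamma_sss = 0.000000, Gamma_sst = 0.000000, Gamma_stt = 0.000000, Gamma_tss = 0.000000, Gamma_tst = 0.000000, Gamma_ttt = 0.000000; k1 = (-0.625000, 0.500000, 0.000000, 0.000000)
  k2: at (s, t) = (-0.906250, -0.875000), (ds/dtau, dt/dtau) = (-0.625000, 0.500000); Gamma_sss = 0.000000, Gamma_sst = 0.000000, Gamma_stt = 0.000000, Gamma_tss = 0.000000, Gamma_tst = 0.000000, Gamma_ttt = 0.000000; k2 = (-0.625000, 0.500000, 0.000000, 0.000000)
  k3: at (s, t) = (-0.906250, -0.875000), (ds/dtau, dt/dtau) = (-0.625000, 0.500000); Gamma_sss = 0.000000, Gamma_sst = 0.000000, Gamma_stt = 0.000000, Gamma_tss = 0.000000, Gamma_tst = 0.000000, Gamma_ttt = 0.000000; k3 = (-0.625000, 0.500000, 0.000000, 0.000000)
  k4: at (s, t) = (-0.937500, -0.850000), (ds/dtau, dt/dtau) = (-0.625000, 0.500000); Gamma_sss = 0.000000, Gamma_sst = 0.000000, Gamma_stt = 0.000000, Gamma_tss = 0.000000, Gamma_tst = 0.000000, Gamma_ttt = 0.000000; k4 = (-0.625000, 0.500000, 0.000000, 0.000000)
  Y <- Y + (h/6)(k1 + 2k2 + 2k3 + k4): s = -0.9375, t = -0.8500, ds/dtau = -0.6250, dt/dtau = 0.5000

Answer: s = -0.9375, t = -0.8500, ds/dtau = -0.6250, dt/dtau = 0.5000


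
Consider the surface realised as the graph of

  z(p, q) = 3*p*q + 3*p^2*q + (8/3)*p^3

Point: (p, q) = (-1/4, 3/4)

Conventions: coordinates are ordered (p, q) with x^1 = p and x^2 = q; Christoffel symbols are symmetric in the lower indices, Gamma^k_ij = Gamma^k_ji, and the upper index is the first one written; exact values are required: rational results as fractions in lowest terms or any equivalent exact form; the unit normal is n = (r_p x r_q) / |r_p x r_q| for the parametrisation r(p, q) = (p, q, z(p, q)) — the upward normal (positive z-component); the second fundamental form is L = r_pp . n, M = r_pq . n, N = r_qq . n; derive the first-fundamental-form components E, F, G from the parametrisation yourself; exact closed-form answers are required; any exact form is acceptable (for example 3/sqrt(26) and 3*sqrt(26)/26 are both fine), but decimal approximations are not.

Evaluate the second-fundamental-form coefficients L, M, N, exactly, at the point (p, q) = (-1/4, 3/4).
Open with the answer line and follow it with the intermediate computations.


Answer: L = 8*sqrt(1013)/1013, M = 24*sqrt(1013)/1013, N = 0

z_p = 13/8, z_q = -9/16, z_pp = 1/2, z_pq = 3/2, z_qq = 0
E = 233/64, F = -117/128, G = 337/256; answer radicand W^2 = 1013/256
unnormalised second-form numerators: l = 1/2, m = 3/2, n = 0; L = l/sqrt(1013/256), and similarly M = m/sqrt(W^2), N = n/sqrt(W^2)


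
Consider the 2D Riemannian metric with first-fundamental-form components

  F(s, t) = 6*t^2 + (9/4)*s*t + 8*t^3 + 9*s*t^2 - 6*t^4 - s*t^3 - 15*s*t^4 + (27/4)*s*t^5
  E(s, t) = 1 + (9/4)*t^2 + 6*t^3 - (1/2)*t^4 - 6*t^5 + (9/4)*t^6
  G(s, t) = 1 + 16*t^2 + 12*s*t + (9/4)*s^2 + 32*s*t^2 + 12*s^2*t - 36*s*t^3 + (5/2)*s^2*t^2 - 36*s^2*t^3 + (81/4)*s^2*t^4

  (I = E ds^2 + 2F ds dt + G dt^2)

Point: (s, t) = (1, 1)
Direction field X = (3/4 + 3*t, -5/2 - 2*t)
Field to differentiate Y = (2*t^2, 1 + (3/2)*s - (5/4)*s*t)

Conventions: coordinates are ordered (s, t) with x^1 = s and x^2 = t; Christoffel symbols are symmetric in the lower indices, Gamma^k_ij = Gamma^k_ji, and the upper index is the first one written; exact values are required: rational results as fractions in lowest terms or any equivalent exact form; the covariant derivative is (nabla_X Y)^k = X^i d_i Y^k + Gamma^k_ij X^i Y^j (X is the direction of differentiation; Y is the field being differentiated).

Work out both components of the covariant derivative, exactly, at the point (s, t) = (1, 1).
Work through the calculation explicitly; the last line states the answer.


E = 5, F = 10, G = 26 at the point
E_s = 0, E_t = 4, F_s = 2, F_t = 3, G_s = 10, G_t = -10
EG - F^2 = 30;  g^inv = (1/30) * [[26, -10], [-10, 5]]
first-kind symbols [ij,l] = (1/2)(d_i g_jl + d_j g_il - d_l g_ij): [ss,s] = E_s/2 = 0, [ss,t] = F_s - E_t/2 = 0, [st,s] = E_t/2 = 2, [st,t] = G_s/2 = 5, [tt,s] = F_t - G_s/2 = -2, [tt,t] = G_t/2 = -5
Gamma^s_ij = (G*[ij,s] - F*[ij,t])/(EG - F^2), Gamma^t_ij = (E*[ij,t] - F*[ij,s])/(EG - F^2)
Gamma_sss = 0, Gamma_sst = 1/15, Gamma_stt = -1/15, Gamma_tss = 0, Gamma_tst = 1/6, Gamma_ttt = -1/6
X = (15/4, -9/2), Y = (2, 5/4) at the point

Answer: (nabla_X Y)^s = -1433/80, (nabla_X Y)^t = 217/32


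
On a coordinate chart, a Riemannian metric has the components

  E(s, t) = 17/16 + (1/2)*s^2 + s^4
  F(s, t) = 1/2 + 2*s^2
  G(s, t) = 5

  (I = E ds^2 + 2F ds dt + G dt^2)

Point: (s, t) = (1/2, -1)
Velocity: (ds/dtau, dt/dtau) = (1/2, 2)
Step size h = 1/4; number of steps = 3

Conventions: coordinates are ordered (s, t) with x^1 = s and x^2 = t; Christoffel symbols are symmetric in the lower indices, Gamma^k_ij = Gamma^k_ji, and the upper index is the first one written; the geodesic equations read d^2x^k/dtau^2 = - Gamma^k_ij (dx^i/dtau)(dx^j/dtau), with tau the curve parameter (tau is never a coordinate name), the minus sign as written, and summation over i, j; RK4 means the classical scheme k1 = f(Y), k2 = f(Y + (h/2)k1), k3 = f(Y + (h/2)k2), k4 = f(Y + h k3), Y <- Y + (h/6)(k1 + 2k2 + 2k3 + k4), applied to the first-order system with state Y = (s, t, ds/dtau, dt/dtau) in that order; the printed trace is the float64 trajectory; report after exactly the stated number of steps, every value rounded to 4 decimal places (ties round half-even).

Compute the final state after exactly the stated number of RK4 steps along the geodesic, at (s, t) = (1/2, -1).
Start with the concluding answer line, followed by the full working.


Answer: s = 0.8648, t = 0.4689, ds/dtau = 0.4679, dt/dtau = 1.9132

f(Y) = (ds/dtau, dt/dtau, -Gamma^s_ij Y'^i Y'^j, -Gamma^t_ij Y'^i Y'^j) with the Gammas evaluated at the stage position; h = 0.250000; intermediate values shown to 6 dp
step 0: s = 0.5000, t = -1.0000, ds/dtau = 0.5000, dt/dtau = 2.0000
step 1:
  k1: at (s, t) = (0.500000, -1.000000), (ds/dtau, dt/dtau) = (0.500000, 2.000000); Gamma_sss = 0.095238, Gamma_sst = 0.000000, Gamma_stt = 0.000000, Gamma_tss = 0.380952, Gamma_tst = 0.000000, Gamma_ttt = 0.000000; k1 = (0.500000, 2.000000, -0.023810, -0.095238)
  k2: at (s, t) = (0.562500, -0.750000), (ds/dtau, dt/dtau) = (0.497024, 1.988095); Gamma_sss = 0.119757, Gamma_sst = 0.000000, Gamma_stt = 0.000000, Gamma_tss = 0.422867, Gamma_tst = 0.000000, Gamma_ttt = 0.000000; k2 = (0.497024, 1.988095, -0.029584, -0.104462)
  k3: at (s, t) = (0.562128, -0.751488), (ds/dtau, dt/dtau) = (0.496302, 1.986942); Gamma_sss = 0.119600, Gamma_sst = 0.000000, Gamma_stt = 0.000000, Gamma_tss = 0.422625, Gamma_tst = 0.000000, Gamma_ttt = 0.000000; k3 = (0.496302, 1.986942, -0.029459, -0.104099)
  k4: at (s, t) = (0.624076, -0.503264), (ds/dtau, dt/dtau) = (0.492635, 1.973975); Gamma_sss = 0.147563, Gamma_sst = 0.000000, Gamma_stt = 0.000000, Gamma_tss = 0.461516, Gamma_tst = 0.000000, Gamma_ttt = 0.000000; k4 = (0.492635, 1.973975, -0.035812, -0.112005)
  Y <- Y + (h/6)(k1 + 2k2 + 2k3 + k4): s = 0.6241, t = -0.5032, ds/dtau = 0.4926, dt/dtau = 1.9740
step 2:
  k1: at (s, t) = (0.624137, -0.503165), (ds/dtau, dt/dtau) = (0.492595, 1.973985); Gamma_sss = 0.147592, Gamma_sst = 0.000000, Gamma_stt = 0.000000, Gamma_tss = 0.461553, Gamma_tst = 0.000000, Gamma_ttt = 0.000000; k1 = (0.492595, 1.973985, -0.035813, -0.111996)
  k2: at (s, t) = (0.685711, -0.256416), (ds/dtau, dt/dtau) = (0.488119, 1.959985); Gamma_sss = 0.178973, Gamma_sst = 0.000000, Gamma_stt = 0.000000, Gamma_tss = 0.497010, Gamma_tst = 0.000000, Gamma_ttt = 0.000000; k2 = (0.488119, 1.959985, -0.042642, -0.118418)
  k3: at (s, t) = (0.685152, -0.258166), (ds/dtau, dt/dtau) = (0.487265, 1.959183); Gamma_sss = 0.178673, Gamma_sst = 0.000000, Gamma_stt = 0.000000, Gamma_tss = 0.496704, Gamma_tst = 0.000000, Gamma_ttt = 0.000000; k3 = (0.487265, 1.959183, -0.042422, -0.117931)
  k4: at (s, t) = (0.745953, -0.013369), (ds/dtau, dt/dtau) = (0.481990, 1.944502); Gamma_sss = 0.212932, Gamma_sst = 0.000000, Gamma_stt = 0.000000, Gamma_tss = 0.528075, Gamma_tst = 0.000000, Gamma_ttt = 0.000000; k4 = (0.481990, 1.944502, -0.049467, -0.122679)
  Y <- Y + (h/6)(k1 + 2k2 + 2k3 + k4): s = 0.7460, t = -0.0133, ds/dtau = 0.4820, dt/dtau = 1.9445
step 3:
  k1: at (s, t) = (0.746027, -0.013297), (ds/dtau, dt/dtau) = (0.481953, 1.944511); Gamma_sss = 0.212975, Gamma_sst = 0.000000, Gamma_stt = 0.000000, Gamma_tss = 0.528111, Gamma_tst = 0.000000, Gamma_ttt = 0.000000; k1 = (0.481953, 1.944511, -0.049470, -0.122669)
  k2: at (s, t) = (0.806271, 0.229767), (ds/dtau, dt/dtau) = (0.475770, 1.929177); Gamma_sss = 0.249806, Gamma_sst = 0.000000, Gamma_stt = 0.000000, Gamma_tss = 0.555079, Gamma_tst = 0.000000, Gamma_ttt = 0.000000; k2 = (0.475770, 1.929177, -0.056545, -0.125646)
  k3: at (s, t) = (0.805498, 0.227850), (ds/dtau, dt/dtau) = (0.474885, 1.928805); Gamma_sss = 0.249317, Gamma_sst = 0.000000, Gamma_stt = 0.000000, Gamma_tss = 0.554761, Gamma_tst = 0.000000, Gamma_ttt = 0.000000; k3 = (0.474885, 1.928805, -0.056225, -0.125108)
  k4: at (s, t) = (0.864748, 0.468904), (ds/dtau, dt/dtau) = (0.467897, 1.913234); Gamma_sss = 0.287824, Gamma_sst = 0.000000, Gamma_stt = 0.000000, Gamma_tss = 0.576923, Gamma_tst = 0.000000, Gamma_ttt = 0.000000; k4 = (0.467897, 1.913234, -0.063013, -0.126305)
  Y <- Y + (h/6)(k1 + 2k2 + 2k3 + k4): s = 0.8648, t = 0.4689, ds/dtau = 0.4679, dt/dtau = 1.9132


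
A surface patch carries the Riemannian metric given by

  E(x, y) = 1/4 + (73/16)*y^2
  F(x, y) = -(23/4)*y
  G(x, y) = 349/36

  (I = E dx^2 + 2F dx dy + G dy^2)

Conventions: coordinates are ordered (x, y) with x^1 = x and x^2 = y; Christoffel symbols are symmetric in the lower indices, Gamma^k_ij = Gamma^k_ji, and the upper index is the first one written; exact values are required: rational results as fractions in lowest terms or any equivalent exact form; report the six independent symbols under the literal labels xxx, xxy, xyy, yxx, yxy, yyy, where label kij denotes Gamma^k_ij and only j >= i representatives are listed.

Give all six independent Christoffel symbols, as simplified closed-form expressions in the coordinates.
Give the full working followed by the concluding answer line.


E = 1/4 + (73/16)*y^2; F = -(23/4)*y; G = 349/36
Gamma^k_ij = (1/2) g^{kl} (d_i g_jl + d_j g_il - d_l g_ij), with g^inv = (1/(EG-F^2)) [[G, -F], [-F, E]]
first partials: E_x = 0, E_y = (73/8)*y, F_x = 0, F_y = -23/4, G_x = 0, G_y = 0
D = EG - F^2 = 349/144 + (6433/576)*y^2
expanded: Gamma^x_xx = (G E_x - 2F F_x + F E_y)/(2D), Gamma^x_xy = (G E_y - F G_x)/(2D), Gamma^x_yy = (2G F_y - G G_x - F G_y)/(2D), Gamma^y_xx = (2E F_x - E E_y - F E_x)/(2D), Gamma^y_xy = (E G_x - F E_y)/(2D), Gamma^y_yy = (E G_y - 2F F_y + F G_x)/(2D); substitute and cancel common factors

Answer: Gamma_xxx = -15111*y^2/(6433*y^2 + 1396), Gamma_xxy = 25477*y/(6433*y^2 + 1396), Gamma_xyy = -32108/(6433*y^2 + 1396), Gamma_yxx = (-47961*y^3 - 2628*y)/(25732*y^2 + 5584), Gamma_yxy = 15111*y^2/(6433*y^2 + 1396), Gamma_yyy = -19044*y/(6433*y^2 + 1396)


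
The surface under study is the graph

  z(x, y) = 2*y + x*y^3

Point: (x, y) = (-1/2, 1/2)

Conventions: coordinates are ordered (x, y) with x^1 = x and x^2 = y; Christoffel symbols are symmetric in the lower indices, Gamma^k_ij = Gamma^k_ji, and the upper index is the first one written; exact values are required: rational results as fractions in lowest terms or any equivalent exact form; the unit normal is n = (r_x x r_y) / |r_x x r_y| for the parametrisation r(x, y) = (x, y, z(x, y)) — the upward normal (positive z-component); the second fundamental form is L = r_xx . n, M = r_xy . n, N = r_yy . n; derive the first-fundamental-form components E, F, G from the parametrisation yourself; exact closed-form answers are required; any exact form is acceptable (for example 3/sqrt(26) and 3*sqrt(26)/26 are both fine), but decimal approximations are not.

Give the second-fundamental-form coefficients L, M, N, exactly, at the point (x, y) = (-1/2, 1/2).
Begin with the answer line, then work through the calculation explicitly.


Answer: L = 0, M = sqrt(26)/13, N = -2*sqrt(26)/13

z_x = 1/8, z_y = 13/8, z_xx = 0, z_xy = 3/4, z_yy = -3/2
E = 65/64, F = 13/64, G = 233/64; answer radicand W^2 = 117/32
unnormalised second-form numerators: l = 0, m = 3/4, n = -3/2; L = l/sqrt(117/32), and similarly M = m/sqrt(W^2), N = n/sqrt(W^2)


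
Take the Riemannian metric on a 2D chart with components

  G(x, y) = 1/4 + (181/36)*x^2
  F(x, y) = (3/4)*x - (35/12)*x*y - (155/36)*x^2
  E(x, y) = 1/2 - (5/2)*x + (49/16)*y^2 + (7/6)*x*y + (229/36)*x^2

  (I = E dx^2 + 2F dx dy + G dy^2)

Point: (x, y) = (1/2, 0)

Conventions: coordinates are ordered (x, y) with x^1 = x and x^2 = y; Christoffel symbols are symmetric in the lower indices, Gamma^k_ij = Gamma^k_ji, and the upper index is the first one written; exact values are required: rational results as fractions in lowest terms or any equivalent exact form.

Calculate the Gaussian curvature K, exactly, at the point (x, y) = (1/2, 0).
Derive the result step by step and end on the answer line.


E = 121/144, F = -101/144, G = 217/144, EG - F^2 = 223/288 at the point
E_x = 139/36, E_y = 7/12, F_x = -32/9, F_y = -35/24, G_x = 181/36, G_y = 0
E_yy = 49/8, F_xy = -35/12, G_xx = 181/18
By Brioschi, K is (det M1 - det M2) divided by (EG - F^2) squared.
M1 = [[-E_yy/2 + F_xy - G_xx/2, E_x/2, F_x - E_y/2], [F_y - G_x/2, E, F], [G_y/2, F, G]] = [[-1585/144, 139/72, -277/72], [-143/36, 121/144, -101/144], [0, -101/144, 217/144]]; det M1 = -2868497/373248
M2 = [[0, E_y/2, G_x/2], [E_y/2, E, F], [G_x/2, F, G]] = [[0, 7/24, 181/72], [7/24, 121/144, -101/144], [181/72, -101/144, 217/144]]; det M2 = -1206895/186624
det M1 - det M2 = -16841/13824; K = -16841/13824 / (223/288)^2 = -101046/49729

Answer: K = -101046/49729


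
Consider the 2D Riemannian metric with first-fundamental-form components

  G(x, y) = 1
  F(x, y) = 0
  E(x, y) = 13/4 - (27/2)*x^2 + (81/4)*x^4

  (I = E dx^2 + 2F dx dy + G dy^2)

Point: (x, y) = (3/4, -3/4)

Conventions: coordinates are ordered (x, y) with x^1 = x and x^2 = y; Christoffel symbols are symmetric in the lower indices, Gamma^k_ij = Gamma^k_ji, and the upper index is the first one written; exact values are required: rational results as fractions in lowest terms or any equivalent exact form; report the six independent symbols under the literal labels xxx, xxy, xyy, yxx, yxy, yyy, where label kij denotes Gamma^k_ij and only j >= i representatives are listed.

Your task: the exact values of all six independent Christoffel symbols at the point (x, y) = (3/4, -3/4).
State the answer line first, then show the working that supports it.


Answer: Gamma_xxx = 7128/2113, Gamma_xxy = 0, Gamma_xyy = 0, Gamma_yxx = 0, Gamma_yxy = 0, Gamma_yyy = 0

E = 2113/1024, F = 0, G = 1 at the point
E_x = 891/64, E_y = 0, F_x = 0, F_y = 0, G_x = 0, G_y = 0
EG - F^2 = 2113/1024;  g^inv = (1024/2113) * [[1, 0], [0, 2113/1024]]
first-kind symbols [ij,l] = (1/2)(d_i g_jl + d_j g_il - d_l g_ij): [xx,x] = E_x/2 = 891/128, [xx,y] = F_x - E_y/2 = 0, [xy,x] = E_y/2 = 0, [xy,y] = G_x/2 = 0, [yy,x] = F_y - G_x/2 = 0, [yy,y] = G_y/2 = 0
Gamma^x_ij = (G*[ij,x] - F*[ij,y])/(EG - F^2), Gamma^y_ij = (E*[ij,y] - F*[ij,x])/(EG - F^2)
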